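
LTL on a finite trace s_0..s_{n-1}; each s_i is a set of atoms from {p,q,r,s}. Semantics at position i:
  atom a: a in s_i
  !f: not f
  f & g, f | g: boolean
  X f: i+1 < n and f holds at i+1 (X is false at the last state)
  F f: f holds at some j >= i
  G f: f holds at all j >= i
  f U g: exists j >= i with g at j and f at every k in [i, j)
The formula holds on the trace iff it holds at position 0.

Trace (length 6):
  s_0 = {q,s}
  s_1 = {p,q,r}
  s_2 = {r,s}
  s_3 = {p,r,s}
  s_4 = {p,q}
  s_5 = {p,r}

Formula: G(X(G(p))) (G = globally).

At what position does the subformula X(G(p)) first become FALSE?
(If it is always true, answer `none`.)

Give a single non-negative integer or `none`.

Answer: 0

Derivation:
s_0={q,s}: X(G(p))=False G(p)=False p=False
s_1={p,q,r}: X(G(p))=False G(p)=False p=True
s_2={r,s}: X(G(p))=True G(p)=False p=False
s_3={p,r,s}: X(G(p))=True G(p)=True p=True
s_4={p,q}: X(G(p))=True G(p)=True p=True
s_5={p,r}: X(G(p))=False G(p)=True p=True
G(X(G(p))) holds globally = False
First violation at position 0.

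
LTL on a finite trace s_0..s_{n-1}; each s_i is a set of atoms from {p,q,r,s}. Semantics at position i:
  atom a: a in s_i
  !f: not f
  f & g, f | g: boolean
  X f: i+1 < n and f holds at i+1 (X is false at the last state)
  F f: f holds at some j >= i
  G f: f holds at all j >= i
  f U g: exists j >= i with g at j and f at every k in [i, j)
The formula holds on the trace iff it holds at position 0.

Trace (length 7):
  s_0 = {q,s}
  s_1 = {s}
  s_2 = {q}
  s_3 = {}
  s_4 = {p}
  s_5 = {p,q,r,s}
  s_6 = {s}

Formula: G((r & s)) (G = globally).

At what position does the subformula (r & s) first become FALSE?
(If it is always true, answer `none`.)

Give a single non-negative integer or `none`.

s_0={q,s}: (r & s)=False r=False s=True
s_1={s}: (r & s)=False r=False s=True
s_2={q}: (r & s)=False r=False s=False
s_3={}: (r & s)=False r=False s=False
s_4={p}: (r & s)=False r=False s=False
s_5={p,q,r,s}: (r & s)=True r=True s=True
s_6={s}: (r & s)=False r=False s=True
G((r & s)) holds globally = False
First violation at position 0.

Answer: 0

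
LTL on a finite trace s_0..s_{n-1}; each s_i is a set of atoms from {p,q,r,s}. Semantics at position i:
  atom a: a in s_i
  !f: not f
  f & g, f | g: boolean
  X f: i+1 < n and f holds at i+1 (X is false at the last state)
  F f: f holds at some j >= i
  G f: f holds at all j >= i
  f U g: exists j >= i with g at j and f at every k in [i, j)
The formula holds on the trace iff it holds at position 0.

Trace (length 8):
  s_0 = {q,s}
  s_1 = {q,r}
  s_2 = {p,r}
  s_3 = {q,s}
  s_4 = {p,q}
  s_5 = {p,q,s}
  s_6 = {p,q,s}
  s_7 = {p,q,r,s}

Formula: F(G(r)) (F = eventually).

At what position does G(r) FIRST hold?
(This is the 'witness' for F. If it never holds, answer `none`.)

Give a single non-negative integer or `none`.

s_0={q,s}: G(r)=False r=False
s_1={q,r}: G(r)=False r=True
s_2={p,r}: G(r)=False r=True
s_3={q,s}: G(r)=False r=False
s_4={p,q}: G(r)=False r=False
s_5={p,q,s}: G(r)=False r=False
s_6={p,q,s}: G(r)=False r=False
s_7={p,q,r,s}: G(r)=True r=True
F(G(r)) holds; first witness at position 7.

Answer: 7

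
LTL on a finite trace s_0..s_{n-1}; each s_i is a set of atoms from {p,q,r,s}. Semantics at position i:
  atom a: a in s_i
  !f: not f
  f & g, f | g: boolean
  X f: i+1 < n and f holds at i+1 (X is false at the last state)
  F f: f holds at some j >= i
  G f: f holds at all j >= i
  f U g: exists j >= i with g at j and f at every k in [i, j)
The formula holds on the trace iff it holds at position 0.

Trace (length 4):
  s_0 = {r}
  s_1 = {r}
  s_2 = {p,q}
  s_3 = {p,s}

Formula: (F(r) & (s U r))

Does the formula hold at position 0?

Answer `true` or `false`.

s_0={r}: (F(r) & (s U r))=True F(r)=True r=True (s U r)=True s=False
s_1={r}: (F(r) & (s U r))=True F(r)=True r=True (s U r)=True s=False
s_2={p,q}: (F(r) & (s U r))=False F(r)=False r=False (s U r)=False s=False
s_3={p,s}: (F(r) & (s U r))=False F(r)=False r=False (s U r)=False s=True

Answer: true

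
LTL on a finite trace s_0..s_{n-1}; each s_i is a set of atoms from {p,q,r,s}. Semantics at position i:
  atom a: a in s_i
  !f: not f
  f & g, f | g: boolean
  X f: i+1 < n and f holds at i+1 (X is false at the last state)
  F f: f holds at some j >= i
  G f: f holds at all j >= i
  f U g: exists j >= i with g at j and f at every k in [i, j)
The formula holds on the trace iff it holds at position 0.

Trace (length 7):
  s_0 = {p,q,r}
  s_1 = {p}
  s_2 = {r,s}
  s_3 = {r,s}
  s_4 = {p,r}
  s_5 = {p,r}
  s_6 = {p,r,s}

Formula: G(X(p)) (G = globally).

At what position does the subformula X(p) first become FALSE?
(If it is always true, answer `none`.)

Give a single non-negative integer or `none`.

Answer: 1

Derivation:
s_0={p,q,r}: X(p)=True p=True
s_1={p}: X(p)=False p=True
s_2={r,s}: X(p)=False p=False
s_3={r,s}: X(p)=True p=False
s_4={p,r}: X(p)=True p=True
s_5={p,r}: X(p)=True p=True
s_6={p,r,s}: X(p)=False p=True
G(X(p)) holds globally = False
First violation at position 1.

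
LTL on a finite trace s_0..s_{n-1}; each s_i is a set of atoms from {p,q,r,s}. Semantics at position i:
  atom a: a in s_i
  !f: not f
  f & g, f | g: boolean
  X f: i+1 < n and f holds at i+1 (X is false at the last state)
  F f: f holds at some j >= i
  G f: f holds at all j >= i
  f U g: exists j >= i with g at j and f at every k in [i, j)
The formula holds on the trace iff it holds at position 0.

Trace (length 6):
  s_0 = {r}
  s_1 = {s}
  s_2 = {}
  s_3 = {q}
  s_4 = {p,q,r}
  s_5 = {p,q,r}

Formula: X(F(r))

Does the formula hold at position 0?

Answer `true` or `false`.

Answer: true

Derivation:
s_0={r}: X(F(r))=True F(r)=True r=True
s_1={s}: X(F(r))=True F(r)=True r=False
s_2={}: X(F(r))=True F(r)=True r=False
s_3={q}: X(F(r))=True F(r)=True r=False
s_4={p,q,r}: X(F(r))=True F(r)=True r=True
s_5={p,q,r}: X(F(r))=False F(r)=True r=True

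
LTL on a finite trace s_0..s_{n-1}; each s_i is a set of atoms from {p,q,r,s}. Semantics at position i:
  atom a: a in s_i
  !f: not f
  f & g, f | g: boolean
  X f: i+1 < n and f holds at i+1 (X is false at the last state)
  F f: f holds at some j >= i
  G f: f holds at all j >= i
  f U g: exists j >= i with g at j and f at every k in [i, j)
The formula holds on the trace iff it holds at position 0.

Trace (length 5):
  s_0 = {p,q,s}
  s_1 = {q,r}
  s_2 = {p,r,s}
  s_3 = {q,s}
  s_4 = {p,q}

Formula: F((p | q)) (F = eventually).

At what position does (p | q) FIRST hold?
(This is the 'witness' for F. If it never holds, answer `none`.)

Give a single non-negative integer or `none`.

Answer: 0

Derivation:
s_0={p,q,s}: (p | q)=True p=True q=True
s_1={q,r}: (p | q)=True p=False q=True
s_2={p,r,s}: (p | q)=True p=True q=False
s_3={q,s}: (p | q)=True p=False q=True
s_4={p,q}: (p | q)=True p=True q=True
F((p | q)) holds; first witness at position 0.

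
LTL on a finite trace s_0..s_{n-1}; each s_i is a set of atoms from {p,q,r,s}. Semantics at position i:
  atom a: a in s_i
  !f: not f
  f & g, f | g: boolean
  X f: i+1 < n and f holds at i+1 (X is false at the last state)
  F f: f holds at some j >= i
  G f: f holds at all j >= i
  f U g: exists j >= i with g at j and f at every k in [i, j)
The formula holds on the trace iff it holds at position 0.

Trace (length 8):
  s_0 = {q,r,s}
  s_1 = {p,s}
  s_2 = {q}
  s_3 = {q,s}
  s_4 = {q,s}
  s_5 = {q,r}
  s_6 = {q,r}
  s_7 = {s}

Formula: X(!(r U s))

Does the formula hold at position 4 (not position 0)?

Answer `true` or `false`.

Answer: false

Derivation:
s_0={q,r,s}: X(!(r U s))=False !(r U s)=False (r U s)=True r=True s=True
s_1={p,s}: X(!(r U s))=True !(r U s)=False (r U s)=True r=False s=True
s_2={q}: X(!(r U s))=False !(r U s)=True (r U s)=False r=False s=False
s_3={q,s}: X(!(r U s))=False !(r U s)=False (r U s)=True r=False s=True
s_4={q,s}: X(!(r U s))=False !(r U s)=False (r U s)=True r=False s=True
s_5={q,r}: X(!(r U s))=False !(r U s)=False (r U s)=True r=True s=False
s_6={q,r}: X(!(r U s))=False !(r U s)=False (r U s)=True r=True s=False
s_7={s}: X(!(r U s))=False !(r U s)=False (r U s)=True r=False s=True
Evaluating at position 4: result = False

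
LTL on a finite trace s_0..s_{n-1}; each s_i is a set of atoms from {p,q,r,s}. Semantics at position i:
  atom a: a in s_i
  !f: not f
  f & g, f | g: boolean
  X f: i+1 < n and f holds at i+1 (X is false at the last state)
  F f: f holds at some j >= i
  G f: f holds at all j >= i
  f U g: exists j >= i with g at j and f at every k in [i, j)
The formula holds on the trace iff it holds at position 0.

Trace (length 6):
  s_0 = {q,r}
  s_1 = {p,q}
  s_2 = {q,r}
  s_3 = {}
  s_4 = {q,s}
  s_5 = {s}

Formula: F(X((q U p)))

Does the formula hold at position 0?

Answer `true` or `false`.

Answer: true

Derivation:
s_0={q,r}: F(X((q U p)))=True X((q U p))=True (q U p)=True q=True p=False
s_1={p,q}: F(X((q U p)))=False X((q U p))=False (q U p)=True q=True p=True
s_2={q,r}: F(X((q U p)))=False X((q U p))=False (q U p)=False q=True p=False
s_3={}: F(X((q U p)))=False X((q U p))=False (q U p)=False q=False p=False
s_4={q,s}: F(X((q U p)))=False X((q U p))=False (q U p)=False q=True p=False
s_5={s}: F(X((q U p)))=False X((q U p))=False (q U p)=False q=False p=False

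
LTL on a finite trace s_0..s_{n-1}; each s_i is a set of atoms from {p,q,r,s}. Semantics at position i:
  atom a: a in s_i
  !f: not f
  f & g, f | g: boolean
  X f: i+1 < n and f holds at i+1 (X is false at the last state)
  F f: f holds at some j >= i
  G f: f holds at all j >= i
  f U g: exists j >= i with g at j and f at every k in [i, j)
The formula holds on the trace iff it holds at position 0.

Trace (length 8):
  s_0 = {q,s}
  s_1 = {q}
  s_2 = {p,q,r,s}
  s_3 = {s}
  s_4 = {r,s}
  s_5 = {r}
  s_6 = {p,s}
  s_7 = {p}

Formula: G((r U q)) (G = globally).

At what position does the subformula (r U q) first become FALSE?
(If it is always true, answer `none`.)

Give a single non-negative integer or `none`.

s_0={q,s}: (r U q)=True r=False q=True
s_1={q}: (r U q)=True r=False q=True
s_2={p,q,r,s}: (r U q)=True r=True q=True
s_3={s}: (r U q)=False r=False q=False
s_4={r,s}: (r U q)=False r=True q=False
s_5={r}: (r U q)=False r=True q=False
s_6={p,s}: (r U q)=False r=False q=False
s_7={p}: (r U q)=False r=False q=False
G((r U q)) holds globally = False
First violation at position 3.

Answer: 3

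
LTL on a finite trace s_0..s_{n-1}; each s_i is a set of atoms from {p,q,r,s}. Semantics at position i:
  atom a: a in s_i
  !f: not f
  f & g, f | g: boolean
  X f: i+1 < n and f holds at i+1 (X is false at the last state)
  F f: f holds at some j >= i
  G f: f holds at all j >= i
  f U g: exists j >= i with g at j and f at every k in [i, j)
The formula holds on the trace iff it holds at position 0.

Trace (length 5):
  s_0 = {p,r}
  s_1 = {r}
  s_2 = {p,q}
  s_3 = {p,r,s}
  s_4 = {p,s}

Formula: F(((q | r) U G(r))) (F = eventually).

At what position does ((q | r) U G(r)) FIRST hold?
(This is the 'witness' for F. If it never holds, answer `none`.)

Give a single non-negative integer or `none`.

s_0={p,r}: ((q | r) U G(r))=False (q | r)=True q=False r=True G(r)=False
s_1={r}: ((q | r) U G(r))=False (q | r)=True q=False r=True G(r)=False
s_2={p,q}: ((q | r) U G(r))=False (q | r)=True q=True r=False G(r)=False
s_3={p,r,s}: ((q | r) U G(r))=False (q | r)=True q=False r=True G(r)=False
s_4={p,s}: ((q | r) U G(r))=False (q | r)=False q=False r=False G(r)=False
F(((q | r) U G(r))) does not hold (no witness exists).

Answer: none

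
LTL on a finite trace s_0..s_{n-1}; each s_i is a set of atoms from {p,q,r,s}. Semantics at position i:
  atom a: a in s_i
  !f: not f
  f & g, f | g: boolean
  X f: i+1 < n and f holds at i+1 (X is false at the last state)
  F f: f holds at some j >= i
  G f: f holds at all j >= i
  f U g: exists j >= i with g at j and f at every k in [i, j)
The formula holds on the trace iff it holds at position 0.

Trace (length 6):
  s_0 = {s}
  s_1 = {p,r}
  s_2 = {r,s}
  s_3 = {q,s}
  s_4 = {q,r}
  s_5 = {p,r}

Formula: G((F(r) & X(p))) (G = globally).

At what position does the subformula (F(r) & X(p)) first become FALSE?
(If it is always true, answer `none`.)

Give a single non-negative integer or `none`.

Answer: 1

Derivation:
s_0={s}: (F(r) & X(p))=True F(r)=True r=False X(p)=True p=False
s_1={p,r}: (F(r) & X(p))=False F(r)=True r=True X(p)=False p=True
s_2={r,s}: (F(r) & X(p))=False F(r)=True r=True X(p)=False p=False
s_3={q,s}: (F(r) & X(p))=False F(r)=True r=False X(p)=False p=False
s_4={q,r}: (F(r) & X(p))=True F(r)=True r=True X(p)=True p=False
s_5={p,r}: (F(r) & X(p))=False F(r)=True r=True X(p)=False p=True
G((F(r) & X(p))) holds globally = False
First violation at position 1.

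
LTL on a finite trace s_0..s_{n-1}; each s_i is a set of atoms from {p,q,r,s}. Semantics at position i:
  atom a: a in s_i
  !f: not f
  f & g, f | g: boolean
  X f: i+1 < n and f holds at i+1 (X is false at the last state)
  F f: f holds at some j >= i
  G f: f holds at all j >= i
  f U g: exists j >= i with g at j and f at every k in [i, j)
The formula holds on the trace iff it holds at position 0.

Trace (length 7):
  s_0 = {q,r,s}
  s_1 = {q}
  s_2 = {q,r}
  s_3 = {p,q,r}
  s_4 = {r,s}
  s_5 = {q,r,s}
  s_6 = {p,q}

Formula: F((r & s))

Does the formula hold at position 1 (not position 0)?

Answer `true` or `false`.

Answer: true

Derivation:
s_0={q,r,s}: F((r & s))=True (r & s)=True r=True s=True
s_1={q}: F((r & s))=True (r & s)=False r=False s=False
s_2={q,r}: F((r & s))=True (r & s)=False r=True s=False
s_3={p,q,r}: F((r & s))=True (r & s)=False r=True s=False
s_4={r,s}: F((r & s))=True (r & s)=True r=True s=True
s_5={q,r,s}: F((r & s))=True (r & s)=True r=True s=True
s_6={p,q}: F((r & s))=False (r & s)=False r=False s=False
Evaluating at position 1: result = True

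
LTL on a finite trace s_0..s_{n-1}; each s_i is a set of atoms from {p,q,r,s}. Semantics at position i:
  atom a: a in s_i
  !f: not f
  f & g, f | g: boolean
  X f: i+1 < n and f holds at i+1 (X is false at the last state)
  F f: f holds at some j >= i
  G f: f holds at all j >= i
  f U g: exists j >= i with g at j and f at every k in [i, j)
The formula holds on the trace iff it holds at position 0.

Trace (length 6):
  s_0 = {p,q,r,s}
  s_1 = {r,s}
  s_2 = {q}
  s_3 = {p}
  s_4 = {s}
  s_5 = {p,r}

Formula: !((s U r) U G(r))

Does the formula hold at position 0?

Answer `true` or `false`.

s_0={p,q,r,s}: !((s U r) U G(r))=True ((s U r) U G(r))=False (s U r)=True s=True r=True G(r)=False
s_1={r,s}: !((s U r) U G(r))=True ((s U r) U G(r))=False (s U r)=True s=True r=True G(r)=False
s_2={q}: !((s U r) U G(r))=True ((s U r) U G(r))=False (s U r)=False s=False r=False G(r)=False
s_3={p}: !((s U r) U G(r))=True ((s U r) U G(r))=False (s U r)=False s=False r=False G(r)=False
s_4={s}: !((s U r) U G(r))=False ((s U r) U G(r))=True (s U r)=True s=True r=False G(r)=False
s_5={p,r}: !((s U r) U G(r))=False ((s U r) U G(r))=True (s U r)=True s=False r=True G(r)=True

Answer: true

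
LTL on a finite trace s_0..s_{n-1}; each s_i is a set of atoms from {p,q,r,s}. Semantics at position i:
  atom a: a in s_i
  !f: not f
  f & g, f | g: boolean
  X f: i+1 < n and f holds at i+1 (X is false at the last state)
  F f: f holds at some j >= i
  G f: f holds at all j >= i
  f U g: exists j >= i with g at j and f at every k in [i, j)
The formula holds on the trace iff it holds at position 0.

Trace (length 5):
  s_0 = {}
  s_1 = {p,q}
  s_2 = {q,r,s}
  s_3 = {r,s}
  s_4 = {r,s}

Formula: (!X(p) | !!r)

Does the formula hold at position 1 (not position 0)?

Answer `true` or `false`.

Answer: true

Derivation:
s_0={}: (!X(p) | !!r)=False !X(p)=False X(p)=True p=False !!r=False !r=True r=False
s_1={p,q}: (!X(p) | !!r)=True !X(p)=True X(p)=False p=True !!r=False !r=True r=False
s_2={q,r,s}: (!X(p) | !!r)=True !X(p)=True X(p)=False p=False !!r=True !r=False r=True
s_3={r,s}: (!X(p) | !!r)=True !X(p)=True X(p)=False p=False !!r=True !r=False r=True
s_4={r,s}: (!X(p) | !!r)=True !X(p)=True X(p)=False p=False !!r=True !r=False r=True
Evaluating at position 1: result = True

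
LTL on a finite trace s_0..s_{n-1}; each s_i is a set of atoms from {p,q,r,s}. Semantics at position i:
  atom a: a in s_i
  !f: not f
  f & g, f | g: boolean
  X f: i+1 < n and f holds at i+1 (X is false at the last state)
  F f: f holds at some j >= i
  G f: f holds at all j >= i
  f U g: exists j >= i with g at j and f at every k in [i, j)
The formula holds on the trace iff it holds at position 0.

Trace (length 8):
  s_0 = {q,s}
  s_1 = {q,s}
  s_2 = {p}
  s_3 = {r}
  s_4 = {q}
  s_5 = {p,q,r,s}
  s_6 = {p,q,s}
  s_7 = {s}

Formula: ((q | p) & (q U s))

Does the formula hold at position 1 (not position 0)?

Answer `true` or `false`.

s_0={q,s}: ((q | p) & (q U s))=True (q | p)=True q=True p=False (q U s)=True s=True
s_1={q,s}: ((q | p) & (q U s))=True (q | p)=True q=True p=False (q U s)=True s=True
s_2={p}: ((q | p) & (q U s))=False (q | p)=True q=False p=True (q U s)=False s=False
s_3={r}: ((q | p) & (q U s))=False (q | p)=False q=False p=False (q U s)=False s=False
s_4={q}: ((q | p) & (q U s))=True (q | p)=True q=True p=False (q U s)=True s=False
s_5={p,q,r,s}: ((q | p) & (q U s))=True (q | p)=True q=True p=True (q U s)=True s=True
s_6={p,q,s}: ((q | p) & (q U s))=True (q | p)=True q=True p=True (q U s)=True s=True
s_7={s}: ((q | p) & (q U s))=False (q | p)=False q=False p=False (q U s)=True s=True
Evaluating at position 1: result = True

Answer: true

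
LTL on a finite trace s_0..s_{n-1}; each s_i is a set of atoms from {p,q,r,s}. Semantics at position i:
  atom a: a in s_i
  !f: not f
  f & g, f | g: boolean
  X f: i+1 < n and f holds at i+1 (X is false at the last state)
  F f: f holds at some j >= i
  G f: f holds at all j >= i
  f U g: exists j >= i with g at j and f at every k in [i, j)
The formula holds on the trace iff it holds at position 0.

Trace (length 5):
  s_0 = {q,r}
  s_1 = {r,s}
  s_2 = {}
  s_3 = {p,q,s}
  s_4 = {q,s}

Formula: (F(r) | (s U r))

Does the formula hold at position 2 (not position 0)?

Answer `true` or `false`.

s_0={q,r}: (F(r) | (s U r))=True F(r)=True r=True (s U r)=True s=False
s_1={r,s}: (F(r) | (s U r))=True F(r)=True r=True (s U r)=True s=True
s_2={}: (F(r) | (s U r))=False F(r)=False r=False (s U r)=False s=False
s_3={p,q,s}: (F(r) | (s U r))=False F(r)=False r=False (s U r)=False s=True
s_4={q,s}: (F(r) | (s U r))=False F(r)=False r=False (s U r)=False s=True
Evaluating at position 2: result = False

Answer: false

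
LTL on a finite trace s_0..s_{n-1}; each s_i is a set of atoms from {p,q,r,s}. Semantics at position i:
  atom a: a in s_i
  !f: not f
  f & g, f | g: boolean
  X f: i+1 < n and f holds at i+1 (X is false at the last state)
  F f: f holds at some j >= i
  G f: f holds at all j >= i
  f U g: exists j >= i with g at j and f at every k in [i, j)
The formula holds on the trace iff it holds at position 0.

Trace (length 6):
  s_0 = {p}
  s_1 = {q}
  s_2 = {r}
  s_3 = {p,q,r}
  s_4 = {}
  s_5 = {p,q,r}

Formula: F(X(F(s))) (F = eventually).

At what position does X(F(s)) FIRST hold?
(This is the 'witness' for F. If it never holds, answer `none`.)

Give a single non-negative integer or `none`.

s_0={p}: X(F(s))=False F(s)=False s=False
s_1={q}: X(F(s))=False F(s)=False s=False
s_2={r}: X(F(s))=False F(s)=False s=False
s_3={p,q,r}: X(F(s))=False F(s)=False s=False
s_4={}: X(F(s))=False F(s)=False s=False
s_5={p,q,r}: X(F(s))=False F(s)=False s=False
F(X(F(s))) does not hold (no witness exists).

Answer: none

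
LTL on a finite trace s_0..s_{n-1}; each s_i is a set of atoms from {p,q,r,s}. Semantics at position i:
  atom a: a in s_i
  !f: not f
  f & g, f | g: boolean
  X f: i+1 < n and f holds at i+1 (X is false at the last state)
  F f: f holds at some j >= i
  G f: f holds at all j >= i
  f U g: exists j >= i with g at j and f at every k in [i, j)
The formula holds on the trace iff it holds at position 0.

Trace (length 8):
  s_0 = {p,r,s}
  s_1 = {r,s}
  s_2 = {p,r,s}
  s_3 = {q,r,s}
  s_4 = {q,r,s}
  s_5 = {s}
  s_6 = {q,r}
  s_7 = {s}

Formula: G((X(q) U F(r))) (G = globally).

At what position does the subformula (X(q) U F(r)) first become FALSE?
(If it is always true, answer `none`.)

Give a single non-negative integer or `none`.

s_0={p,r,s}: (X(q) U F(r))=True X(q)=False q=False F(r)=True r=True
s_1={r,s}: (X(q) U F(r))=True X(q)=False q=False F(r)=True r=True
s_2={p,r,s}: (X(q) U F(r))=True X(q)=True q=False F(r)=True r=True
s_3={q,r,s}: (X(q) U F(r))=True X(q)=True q=True F(r)=True r=True
s_4={q,r,s}: (X(q) U F(r))=True X(q)=False q=True F(r)=True r=True
s_5={s}: (X(q) U F(r))=True X(q)=True q=False F(r)=True r=False
s_6={q,r}: (X(q) U F(r))=True X(q)=False q=True F(r)=True r=True
s_7={s}: (X(q) U F(r))=False X(q)=False q=False F(r)=False r=False
G((X(q) U F(r))) holds globally = False
First violation at position 7.

Answer: 7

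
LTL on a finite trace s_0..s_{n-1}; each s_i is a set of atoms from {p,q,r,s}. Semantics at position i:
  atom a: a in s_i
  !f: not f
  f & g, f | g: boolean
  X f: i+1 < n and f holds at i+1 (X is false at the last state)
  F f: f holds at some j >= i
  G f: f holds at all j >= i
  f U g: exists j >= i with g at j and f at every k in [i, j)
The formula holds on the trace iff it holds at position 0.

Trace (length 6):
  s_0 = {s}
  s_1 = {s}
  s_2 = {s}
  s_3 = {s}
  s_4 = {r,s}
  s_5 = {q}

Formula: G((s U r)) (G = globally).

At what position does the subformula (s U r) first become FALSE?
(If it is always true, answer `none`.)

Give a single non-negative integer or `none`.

Answer: 5

Derivation:
s_0={s}: (s U r)=True s=True r=False
s_1={s}: (s U r)=True s=True r=False
s_2={s}: (s U r)=True s=True r=False
s_3={s}: (s U r)=True s=True r=False
s_4={r,s}: (s U r)=True s=True r=True
s_5={q}: (s U r)=False s=False r=False
G((s U r)) holds globally = False
First violation at position 5.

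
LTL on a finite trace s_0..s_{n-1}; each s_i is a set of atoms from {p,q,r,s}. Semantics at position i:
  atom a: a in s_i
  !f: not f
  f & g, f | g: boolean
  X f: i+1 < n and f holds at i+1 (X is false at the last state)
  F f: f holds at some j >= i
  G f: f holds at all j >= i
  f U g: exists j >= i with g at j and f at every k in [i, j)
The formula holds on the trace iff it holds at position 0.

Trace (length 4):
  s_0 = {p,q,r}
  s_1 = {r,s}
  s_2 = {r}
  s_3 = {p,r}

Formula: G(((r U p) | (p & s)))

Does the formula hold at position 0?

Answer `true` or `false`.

s_0={p,q,r}: G(((r U p) | (p & s)))=True ((r U p) | (p & s))=True (r U p)=True r=True p=True (p & s)=False s=False
s_1={r,s}: G(((r U p) | (p & s)))=True ((r U p) | (p & s))=True (r U p)=True r=True p=False (p & s)=False s=True
s_2={r}: G(((r U p) | (p & s)))=True ((r U p) | (p & s))=True (r U p)=True r=True p=False (p & s)=False s=False
s_3={p,r}: G(((r U p) | (p & s)))=True ((r U p) | (p & s))=True (r U p)=True r=True p=True (p & s)=False s=False

Answer: true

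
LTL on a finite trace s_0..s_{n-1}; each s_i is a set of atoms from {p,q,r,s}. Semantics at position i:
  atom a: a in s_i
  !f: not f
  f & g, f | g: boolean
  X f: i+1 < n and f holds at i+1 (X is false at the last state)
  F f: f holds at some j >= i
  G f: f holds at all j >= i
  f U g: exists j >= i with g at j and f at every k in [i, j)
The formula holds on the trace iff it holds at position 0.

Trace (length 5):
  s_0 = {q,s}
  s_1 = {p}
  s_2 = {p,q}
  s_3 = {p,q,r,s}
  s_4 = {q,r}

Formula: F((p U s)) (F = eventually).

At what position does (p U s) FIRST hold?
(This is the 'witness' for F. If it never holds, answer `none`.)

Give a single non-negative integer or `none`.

Answer: 0

Derivation:
s_0={q,s}: (p U s)=True p=False s=True
s_1={p}: (p U s)=True p=True s=False
s_2={p,q}: (p U s)=True p=True s=False
s_3={p,q,r,s}: (p U s)=True p=True s=True
s_4={q,r}: (p U s)=False p=False s=False
F((p U s)) holds; first witness at position 0.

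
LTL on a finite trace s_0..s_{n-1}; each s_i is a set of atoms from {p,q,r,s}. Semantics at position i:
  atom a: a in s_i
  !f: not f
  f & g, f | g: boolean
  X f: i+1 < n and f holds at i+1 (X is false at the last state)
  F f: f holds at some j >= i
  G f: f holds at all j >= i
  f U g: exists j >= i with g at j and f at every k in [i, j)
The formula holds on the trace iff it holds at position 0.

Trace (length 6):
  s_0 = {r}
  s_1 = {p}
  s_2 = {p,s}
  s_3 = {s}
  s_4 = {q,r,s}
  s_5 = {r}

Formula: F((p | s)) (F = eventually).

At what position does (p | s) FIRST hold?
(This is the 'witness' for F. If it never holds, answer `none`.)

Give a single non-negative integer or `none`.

s_0={r}: (p | s)=False p=False s=False
s_1={p}: (p | s)=True p=True s=False
s_2={p,s}: (p | s)=True p=True s=True
s_3={s}: (p | s)=True p=False s=True
s_4={q,r,s}: (p | s)=True p=False s=True
s_5={r}: (p | s)=False p=False s=False
F((p | s)) holds; first witness at position 1.

Answer: 1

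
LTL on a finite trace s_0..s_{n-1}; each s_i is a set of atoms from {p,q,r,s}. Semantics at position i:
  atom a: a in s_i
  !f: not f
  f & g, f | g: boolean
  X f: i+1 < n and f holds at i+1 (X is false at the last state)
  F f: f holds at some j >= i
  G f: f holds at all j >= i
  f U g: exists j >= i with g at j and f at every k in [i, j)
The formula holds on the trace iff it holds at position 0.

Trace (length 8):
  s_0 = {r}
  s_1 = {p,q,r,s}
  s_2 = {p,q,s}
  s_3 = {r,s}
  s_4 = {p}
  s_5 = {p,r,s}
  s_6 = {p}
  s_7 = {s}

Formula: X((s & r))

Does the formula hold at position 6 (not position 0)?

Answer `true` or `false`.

s_0={r}: X((s & r))=True (s & r)=False s=False r=True
s_1={p,q,r,s}: X((s & r))=False (s & r)=True s=True r=True
s_2={p,q,s}: X((s & r))=True (s & r)=False s=True r=False
s_3={r,s}: X((s & r))=False (s & r)=True s=True r=True
s_4={p}: X((s & r))=True (s & r)=False s=False r=False
s_5={p,r,s}: X((s & r))=False (s & r)=True s=True r=True
s_6={p}: X((s & r))=False (s & r)=False s=False r=False
s_7={s}: X((s & r))=False (s & r)=False s=True r=False
Evaluating at position 6: result = False

Answer: false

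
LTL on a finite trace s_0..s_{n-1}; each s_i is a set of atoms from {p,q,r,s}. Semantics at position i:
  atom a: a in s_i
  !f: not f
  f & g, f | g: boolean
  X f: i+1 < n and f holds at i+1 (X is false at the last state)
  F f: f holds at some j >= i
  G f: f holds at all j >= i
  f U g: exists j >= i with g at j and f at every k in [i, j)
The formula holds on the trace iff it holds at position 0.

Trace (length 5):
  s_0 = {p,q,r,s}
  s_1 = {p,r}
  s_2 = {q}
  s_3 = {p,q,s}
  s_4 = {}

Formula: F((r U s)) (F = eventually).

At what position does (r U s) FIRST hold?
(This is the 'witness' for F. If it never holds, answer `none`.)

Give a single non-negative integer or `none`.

s_0={p,q,r,s}: (r U s)=True r=True s=True
s_1={p,r}: (r U s)=False r=True s=False
s_2={q}: (r U s)=False r=False s=False
s_3={p,q,s}: (r U s)=True r=False s=True
s_4={}: (r U s)=False r=False s=False
F((r U s)) holds; first witness at position 0.

Answer: 0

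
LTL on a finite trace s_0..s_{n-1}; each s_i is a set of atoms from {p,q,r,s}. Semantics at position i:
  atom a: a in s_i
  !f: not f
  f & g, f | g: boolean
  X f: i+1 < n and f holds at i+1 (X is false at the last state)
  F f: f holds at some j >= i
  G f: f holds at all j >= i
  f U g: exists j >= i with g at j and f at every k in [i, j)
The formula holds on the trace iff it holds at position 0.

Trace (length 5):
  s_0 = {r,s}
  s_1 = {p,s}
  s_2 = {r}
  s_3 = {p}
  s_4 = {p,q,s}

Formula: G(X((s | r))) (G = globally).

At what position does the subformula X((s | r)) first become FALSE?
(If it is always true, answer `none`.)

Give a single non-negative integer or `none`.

Answer: 2

Derivation:
s_0={r,s}: X((s | r))=True (s | r)=True s=True r=True
s_1={p,s}: X((s | r))=True (s | r)=True s=True r=False
s_2={r}: X((s | r))=False (s | r)=True s=False r=True
s_3={p}: X((s | r))=True (s | r)=False s=False r=False
s_4={p,q,s}: X((s | r))=False (s | r)=True s=True r=False
G(X((s | r))) holds globally = False
First violation at position 2.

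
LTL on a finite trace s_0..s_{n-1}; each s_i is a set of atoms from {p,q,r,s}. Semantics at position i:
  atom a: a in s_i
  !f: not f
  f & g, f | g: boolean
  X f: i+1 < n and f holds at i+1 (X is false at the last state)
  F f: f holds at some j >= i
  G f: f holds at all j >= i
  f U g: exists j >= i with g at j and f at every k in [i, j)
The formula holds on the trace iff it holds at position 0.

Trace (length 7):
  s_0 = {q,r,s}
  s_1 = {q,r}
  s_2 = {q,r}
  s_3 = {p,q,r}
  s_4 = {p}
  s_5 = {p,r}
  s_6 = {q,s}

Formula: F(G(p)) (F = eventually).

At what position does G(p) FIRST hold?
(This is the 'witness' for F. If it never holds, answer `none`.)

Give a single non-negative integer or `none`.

s_0={q,r,s}: G(p)=False p=False
s_1={q,r}: G(p)=False p=False
s_2={q,r}: G(p)=False p=False
s_3={p,q,r}: G(p)=False p=True
s_4={p}: G(p)=False p=True
s_5={p,r}: G(p)=False p=True
s_6={q,s}: G(p)=False p=False
F(G(p)) does not hold (no witness exists).

Answer: none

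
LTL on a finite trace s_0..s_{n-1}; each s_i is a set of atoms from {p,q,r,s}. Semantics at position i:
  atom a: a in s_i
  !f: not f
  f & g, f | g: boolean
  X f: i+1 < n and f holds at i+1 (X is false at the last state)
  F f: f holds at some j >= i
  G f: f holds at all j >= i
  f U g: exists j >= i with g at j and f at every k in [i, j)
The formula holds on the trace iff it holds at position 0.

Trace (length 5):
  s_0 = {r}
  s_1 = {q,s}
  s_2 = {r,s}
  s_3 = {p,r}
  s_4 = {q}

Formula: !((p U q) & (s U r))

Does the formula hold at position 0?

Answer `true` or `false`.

Answer: true

Derivation:
s_0={r}: !((p U q) & (s U r))=True ((p U q) & (s U r))=False (p U q)=False p=False q=False (s U r)=True s=False r=True
s_1={q,s}: !((p U q) & (s U r))=False ((p U q) & (s U r))=True (p U q)=True p=False q=True (s U r)=True s=True r=False
s_2={r,s}: !((p U q) & (s U r))=True ((p U q) & (s U r))=False (p U q)=False p=False q=False (s U r)=True s=True r=True
s_3={p,r}: !((p U q) & (s U r))=False ((p U q) & (s U r))=True (p U q)=True p=True q=False (s U r)=True s=False r=True
s_4={q}: !((p U q) & (s U r))=True ((p U q) & (s U r))=False (p U q)=True p=False q=True (s U r)=False s=False r=False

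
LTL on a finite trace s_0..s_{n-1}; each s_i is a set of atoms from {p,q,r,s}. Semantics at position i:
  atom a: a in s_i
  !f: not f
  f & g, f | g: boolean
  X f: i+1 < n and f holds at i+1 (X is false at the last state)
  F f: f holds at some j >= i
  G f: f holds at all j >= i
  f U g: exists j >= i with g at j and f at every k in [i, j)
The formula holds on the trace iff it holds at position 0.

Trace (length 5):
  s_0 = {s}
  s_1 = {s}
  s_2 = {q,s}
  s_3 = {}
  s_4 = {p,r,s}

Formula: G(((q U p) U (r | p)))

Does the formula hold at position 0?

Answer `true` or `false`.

s_0={s}: G(((q U p) U (r | p)))=False ((q U p) U (r | p))=False (q U p)=False q=False p=False (r | p)=False r=False
s_1={s}: G(((q U p) U (r | p)))=False ((q U p) U (r | p))=False (q U p)=False q=False p=False (r | p)=False r=False
s_2={q,s}: G(((q U p) U (r | p)))=False ((q U p) U (r | p))=False (q U p)=False q=True p=False (r | p)=False r=False
s_3={}: G(((q U p) U (r | p)))=False ((q U p) U (r | p))=False (q U p)=False q=False p=False (r | p)=False r=False
s_4={p,r,s}: G(((q U p) U (r | p)))=True ((q U p) U (r | p))=True (q U p)=True q=False p=True (r | p)=True r=True

Answer: false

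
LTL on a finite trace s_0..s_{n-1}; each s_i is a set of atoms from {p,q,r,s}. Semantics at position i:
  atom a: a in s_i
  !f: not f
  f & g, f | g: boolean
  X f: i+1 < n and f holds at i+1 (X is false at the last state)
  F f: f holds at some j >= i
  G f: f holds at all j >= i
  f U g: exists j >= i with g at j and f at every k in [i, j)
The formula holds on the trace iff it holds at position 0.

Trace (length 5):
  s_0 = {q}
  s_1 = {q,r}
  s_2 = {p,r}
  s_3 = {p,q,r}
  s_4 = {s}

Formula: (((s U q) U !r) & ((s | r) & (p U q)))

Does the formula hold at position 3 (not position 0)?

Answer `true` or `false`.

s_0={q}: (((s U q) U !r) & ((s | r) & (p U q)))=False ((s U q) U !r)=True (s U q)=True s=False q=True !r=True r=False ((s | r) & (p U q))=False (s | r)=False (p U q)=True p=False
s_1={q,r}: (((s U q) U !r) & ((s | r) & (p U q)))=False ((s U q) U !r)=False (s U q)=True s=False q=True !r=False r=True ((s | r) & (p U q))=True (s | r)=True (p U q)=True p=False
s_2={p,r}: (((s U q) U !r) & ((s | r) & (p U q)))=False ((s U q) U !r)=False (s U q)=False s=False q=False !r=False r=True ((s | r) & (p U q))=True (s | r)=True (p U q)=True p=True
s_3={p,q,r}: (((s U q) U !r) & ((s | r) & (p U q)))=True ((s U q) U !r)=True (s U q)=True s=False q=True !r=False r=True ((s | r) & (p U q))=True (s | r)=True (p U q)=True p=True
s_4={s}: (((s U q) U !r) & ((s | r) & (p U q)))=False ((s U q) U !r)=True (s U q)=False s=True q=False !r=True r=False ((s | r) & (p U q))=False (s | r)=True (p U q)=False p=False
Evaluating at position 3: result = True

Answer: true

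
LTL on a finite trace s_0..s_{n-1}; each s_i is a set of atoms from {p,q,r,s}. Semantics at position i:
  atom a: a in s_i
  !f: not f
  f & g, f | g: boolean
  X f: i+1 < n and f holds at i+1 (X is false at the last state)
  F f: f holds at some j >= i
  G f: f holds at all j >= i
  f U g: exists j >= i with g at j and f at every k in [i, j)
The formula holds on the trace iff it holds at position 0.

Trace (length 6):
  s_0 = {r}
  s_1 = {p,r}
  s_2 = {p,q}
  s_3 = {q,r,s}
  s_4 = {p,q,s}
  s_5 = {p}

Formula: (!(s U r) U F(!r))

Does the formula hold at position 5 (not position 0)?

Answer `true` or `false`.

s_0={r}: (!(s U r) U F(!r))=True !(s U r)=False (s U r)=True s=False r=True F(!r)=True !r=False
s_1={p,r}: (!(s U r) U F(!r))=True !(s U r)=False (s U r)=True s=False r=True F(!r)=True !r=False
s_2={p,q}: (!(s U r) U F(!r))=True !(s U r)=True (s U r)=False s=False r=False F(!r)=True !r=True
s_3={q,r,s}: (!(s U r) U F(!r))=True !(s U r)=False (s U r)=True s=True r=True F(!r)=True !r=False
s_4={p,q,s}: (!(s U r) U F(!r))=True !(s U r)=True (s U r)=False s=True r=False F(!r)=True !r=True
s_5={p}: (!(s U r) U F(!r))=True !(s U r)=True (s U r)=False s=False r=False F(!r)=True !r=True
Evaluating at position 5: result = True

Answer: true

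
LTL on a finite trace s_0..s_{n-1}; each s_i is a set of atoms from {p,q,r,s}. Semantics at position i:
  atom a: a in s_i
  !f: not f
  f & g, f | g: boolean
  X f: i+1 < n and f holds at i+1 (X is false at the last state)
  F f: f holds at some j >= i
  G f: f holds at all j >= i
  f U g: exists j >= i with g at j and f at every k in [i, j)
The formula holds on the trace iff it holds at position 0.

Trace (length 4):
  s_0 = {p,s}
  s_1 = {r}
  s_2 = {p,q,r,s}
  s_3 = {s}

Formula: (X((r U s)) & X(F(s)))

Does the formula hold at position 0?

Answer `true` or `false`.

s_0={p,s}: (X((r U s)) & X(F(s)))=True X((r U s))=True (r U s)=True r=False s=True X(F(s))=True F(s)=True
s_1={r}: (X((r U s)) & X(F(s)))=True X((r U s))=True (r U s)=True r=True s=False X(F(s))=True F(s)=True
s_2={p,q,r,s}: (X((r U s)) & X(F(s)))=True X((r U s))=True (r U s)=True r=True s=True X(F(s))=True F(s)=True
s_3={s}: (X((r U s)) & X(F(s)))=False X((r U s))=False (r U s)=True r=False s=True X(F(s))=False F(s)=True

Answer: true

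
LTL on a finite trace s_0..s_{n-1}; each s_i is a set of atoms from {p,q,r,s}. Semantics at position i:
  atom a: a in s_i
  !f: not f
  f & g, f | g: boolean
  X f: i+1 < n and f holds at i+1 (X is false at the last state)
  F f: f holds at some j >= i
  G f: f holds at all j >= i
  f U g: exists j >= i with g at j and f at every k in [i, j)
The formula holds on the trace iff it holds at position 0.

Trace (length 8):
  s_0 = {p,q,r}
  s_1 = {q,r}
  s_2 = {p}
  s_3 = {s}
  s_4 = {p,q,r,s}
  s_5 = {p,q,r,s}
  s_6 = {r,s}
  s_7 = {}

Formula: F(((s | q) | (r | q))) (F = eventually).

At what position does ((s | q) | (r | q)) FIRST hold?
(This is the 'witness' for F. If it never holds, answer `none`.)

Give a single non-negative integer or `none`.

Answer: 0

Derivation:
s_0={p,q,r}: ((s | q) | (r | q))=True (s | q)=True s=False q=True (r | q)=True r=True
s_1={q,r}: ((s | q) | (r | q))=True (s | q)=True s=False q=True (r | q)=True r=True
s_2={p}: ((s | q) | (r | q))=False (s | q)=False s=False q=False (r | q)=False r=False
s_3={s}: ((s | q) | (r | q))=True (s | q)=True s=True q=False (r | q)=False r=False
s_4={p,q,r,s}: ((s | q) | (r | q))=True (s | q)=True s=True q=True (r | q)=True r=True
s_5={p,q,r,s}: ((s | q) | (r | q))=True (s | q)=True s=True q=True (r | q)=True r=True
s_6={r,s}: ((s | q) | (r | q))=True (s | q)=True s=True q=False (r | q)=True r=True
s_7={}: ((s | q) | (r | q))=False (s | q)=False s=False q=False (r | q)=False r=False
F(((s | q) | (r | q))) holds; first witness at position 0.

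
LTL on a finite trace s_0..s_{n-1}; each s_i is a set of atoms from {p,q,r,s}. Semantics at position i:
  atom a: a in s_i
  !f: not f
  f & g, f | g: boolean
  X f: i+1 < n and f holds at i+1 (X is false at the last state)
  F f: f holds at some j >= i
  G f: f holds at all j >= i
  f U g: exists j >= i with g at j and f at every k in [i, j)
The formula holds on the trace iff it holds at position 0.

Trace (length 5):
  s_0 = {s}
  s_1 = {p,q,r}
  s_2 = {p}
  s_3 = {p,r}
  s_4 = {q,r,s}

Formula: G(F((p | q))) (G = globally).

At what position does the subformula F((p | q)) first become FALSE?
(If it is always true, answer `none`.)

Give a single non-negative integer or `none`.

s_0={s}: F((p | q))=True (p | q)=False p=False q=False
s_1={p,q,r}: F((p | q))=True (p | q)=True p=True q=True
s_2={p}: F((p | q))=True (p | q)=True p=True q=False
s_3={p,r}: F((p | q))=True (p | q)=True p=True q=False
s_4={q,r,s}: F((p | q))=True (p | q)=True p=False q=True
G(F((p | q))) holds globally = True
No violation — formula holds at every position.

Answer: none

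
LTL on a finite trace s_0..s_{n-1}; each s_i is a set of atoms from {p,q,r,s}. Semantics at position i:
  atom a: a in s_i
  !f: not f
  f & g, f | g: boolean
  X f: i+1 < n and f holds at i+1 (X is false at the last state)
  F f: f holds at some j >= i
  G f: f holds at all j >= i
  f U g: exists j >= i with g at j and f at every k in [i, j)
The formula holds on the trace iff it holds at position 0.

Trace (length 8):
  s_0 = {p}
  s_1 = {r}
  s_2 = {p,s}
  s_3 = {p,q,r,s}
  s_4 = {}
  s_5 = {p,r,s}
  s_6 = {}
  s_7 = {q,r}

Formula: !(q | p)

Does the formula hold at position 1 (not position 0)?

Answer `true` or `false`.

Answer: true

Derivation:
s_0={p}: !(q | p)=False (q | p)=True q=False p=True
s_1={r}: !(q | p)=True (q | p)=False q=False p=False
s_2={p,s}: !(q | p)=False (q | p)=True q=False p=True
s_3={p,q,r,s}: !(q | p)=False (q | p)=True q=True p=True
s_4={}: !(q | p)=True (q | p)=False q=False p=False
s_5={p,r,s}: !(q | p)=False (q | p)=True q=False p=True
s_6={}: !(q | p)=True (q | p)=False q=False p=False
s_7={q,r}: !(q | p)=False (q | p)=True q=True p=False
Evaluating at position 1: result = True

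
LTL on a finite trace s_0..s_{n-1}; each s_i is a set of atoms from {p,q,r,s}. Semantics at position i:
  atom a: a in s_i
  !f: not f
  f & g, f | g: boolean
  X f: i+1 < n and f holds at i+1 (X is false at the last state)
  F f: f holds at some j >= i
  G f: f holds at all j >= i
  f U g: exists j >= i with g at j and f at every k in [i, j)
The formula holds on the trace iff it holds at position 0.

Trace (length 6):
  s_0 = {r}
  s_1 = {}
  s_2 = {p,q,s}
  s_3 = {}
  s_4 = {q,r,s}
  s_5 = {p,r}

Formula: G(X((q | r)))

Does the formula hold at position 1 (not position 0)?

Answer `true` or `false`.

Answer: false

Derivation:
s_0={r}: G(X((q | r)))=False X((q | r))=False (q | r)=True q=False r=True
s_1={}: G(X((q | r)))=False X((q | r))=True (q | r)=False q=False r=False
s_2={p,q,s}: G(X((q | r)))=False X((q | r))=False (q | r)=True q=True r=False
s_3={}: G(X((q | r)))=False X((q | r))=True (q | r)=False q=False r=False
s_4={q,r,s}: G(X((q | r)))=False X((q | r))=True (q | r)=True q=True r=True
s_5={p,r}: G(X((q | r)))=False X((q | r))=False (q | r)=True q=False r=True
Evaluating at position 1: result = False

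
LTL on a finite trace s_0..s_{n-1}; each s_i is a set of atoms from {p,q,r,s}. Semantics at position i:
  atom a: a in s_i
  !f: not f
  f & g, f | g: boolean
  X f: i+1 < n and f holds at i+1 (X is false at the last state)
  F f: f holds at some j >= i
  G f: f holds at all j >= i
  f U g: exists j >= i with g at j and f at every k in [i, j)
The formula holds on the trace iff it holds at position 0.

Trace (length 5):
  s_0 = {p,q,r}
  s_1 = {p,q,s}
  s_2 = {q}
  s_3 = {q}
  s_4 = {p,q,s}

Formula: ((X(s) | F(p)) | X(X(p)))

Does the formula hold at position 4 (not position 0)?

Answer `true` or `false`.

s_0={p,q,r}: ((X(s) | F(p)) | X(X(p)))=True (X(s) | F(p))=True X(s)=True s=False F(p)=True p=True X(X(p))=False X(p)=True
s_1={p,q,s}: ((X(s) | F(p)) | X(X(p)))=True (X(s) | F(p))=True X(s)=False s=True F(p)=True p=True X(X(p))=False X(p)=False
s_2={q}: ((X(s) | F(p)) | X(X(p)))=True (X(s) | F(p))=True X(s)=False s=False F(p)=True p=False X(X(p))=True X(p)=False
s_3={q}: ((X(s) | F(p)) | X(X(p)))=True (X(s) | F(p))=True X(s)=True s=False F(p)=True p=False X(X(p))=False X(p)=True
s_4={p,q,s}: ((X(s) | F(p)) | X(X(p)))=True (X(s) | F(p))=True X(s)=False s=True F(p)=True p=True X(X(p))=False X(p)=False
Evaluating at position 4: result = True

Answer: true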